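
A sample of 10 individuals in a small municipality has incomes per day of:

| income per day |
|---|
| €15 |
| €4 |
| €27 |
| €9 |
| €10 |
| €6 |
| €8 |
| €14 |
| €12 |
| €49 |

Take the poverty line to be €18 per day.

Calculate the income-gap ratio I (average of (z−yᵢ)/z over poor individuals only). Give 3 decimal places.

0.458

Poor units: €4, €6, €8, €9, €10, €12, €14, €15 (q = 8 of N = 10).
Shortfall ratios (z−y)/z: 0.7778, 0.6667, 0.5556, 0.5000, 0.4444, 0.3333, 0.2222, 0.1667; sum = 3.666667.
I averages over the q = 8 poor units only: 3.666667 / 8 = 0.458.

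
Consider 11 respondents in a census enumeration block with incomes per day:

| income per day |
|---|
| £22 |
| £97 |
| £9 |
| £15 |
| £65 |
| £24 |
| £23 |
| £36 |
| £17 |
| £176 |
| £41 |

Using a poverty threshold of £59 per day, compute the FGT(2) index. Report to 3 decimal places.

0.286

Poor units: £9, £15, £17, £22, £23, £24, £36, £41 (q = 8 of N = 11).
Shortfall ratios: (59−9)/59 = 0.8475; (59−15)/59 = 0.7458; (59−17)/59 = 0.7119; (59−22)/59 = 0.6271; (59−23)/59 = 0.6102; (59−24)/59 = 0.5932; (59−36)/59 = 0.3898; (59−41)/59 = 0.3051.
Squared: 0.7182; 0.5562; 0.5068; 0.3933; 0.3723; 0.3519; 0.1520; 0.0931.
Sum = 3.143637; P₂ = 3.143637 / 11 = 0.286.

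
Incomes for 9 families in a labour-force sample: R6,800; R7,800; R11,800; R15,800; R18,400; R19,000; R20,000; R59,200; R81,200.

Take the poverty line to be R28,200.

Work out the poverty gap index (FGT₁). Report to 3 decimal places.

0.385

Below the line: R6,800, R7,800, R11,800, R15,800, R18,400, R19,000, R20,000 (q = 7 of N = 9).
Gap ratios (z−y)/z: (28200−6800)/28200 = 0.7589; (28200−7800)/28200 = 0.7234; (28200−11800)/28200 = 0.5816; (28200−15800)/28200 = 0.4397; (28200−18400)/28200 = 0.3475; (28200−19000)/28200 = 0.3262; (28200−20000)/28200 = 0.2908.
Σ = 3.468085. Dividing by the full population N = 9 gives P₁ = 0.385.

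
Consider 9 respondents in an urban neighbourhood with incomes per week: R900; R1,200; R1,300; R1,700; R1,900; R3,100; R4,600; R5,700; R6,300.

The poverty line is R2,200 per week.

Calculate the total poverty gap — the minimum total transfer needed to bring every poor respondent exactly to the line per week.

Poor units: R900, R1,200, R1,300, R1,700, R1,900 (q = 5 of N = 9).
Individual gaps: 2200−900 = 1300; 2200−1200 = 1000; 2200−1300 = 900; 2200−1700 = 500; 2200−1900 = 300.
Aggregate gap = R4,000.

R4,000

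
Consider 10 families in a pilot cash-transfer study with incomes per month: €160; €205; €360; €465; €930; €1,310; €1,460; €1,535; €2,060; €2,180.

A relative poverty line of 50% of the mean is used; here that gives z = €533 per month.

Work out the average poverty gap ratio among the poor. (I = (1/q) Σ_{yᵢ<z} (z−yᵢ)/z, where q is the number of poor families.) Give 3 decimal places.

Poor units: €160, €205, €360, €465 (q = 4 of N = 10).
Shortfall ratios (z−y)/z: 0.6998, 0.6154, 0.3246, 0.1276; sum = 1.767355.
The income-gap ratio divides by q (the poor only): 1.767355 / 4 = 0.442.

0.442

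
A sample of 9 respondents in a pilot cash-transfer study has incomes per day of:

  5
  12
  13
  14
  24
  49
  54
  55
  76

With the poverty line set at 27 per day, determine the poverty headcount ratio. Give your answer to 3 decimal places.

0.556

5 of the 9 respondents have income below 27.
H = 5/9 = 0.556.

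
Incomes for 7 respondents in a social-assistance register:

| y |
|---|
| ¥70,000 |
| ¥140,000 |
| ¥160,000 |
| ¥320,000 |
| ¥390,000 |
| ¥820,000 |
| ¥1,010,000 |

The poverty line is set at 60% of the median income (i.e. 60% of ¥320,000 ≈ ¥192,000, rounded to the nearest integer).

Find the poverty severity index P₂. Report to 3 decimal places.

Poor units: ¥70,000, ¥140,000, ¥160,000 (q = 3 of N = 7).
Relative gaps: (192000−70000)/192000 = 0.6354; (192000−140000)/192000 = 0.2708; (192000−160000)/192000 = 0.1667.
Squared: 0.4038; 0.0734; 0.0278.
Sum = 0.504883; P₂ = 0.504883 / 7 = 0.072.

0.072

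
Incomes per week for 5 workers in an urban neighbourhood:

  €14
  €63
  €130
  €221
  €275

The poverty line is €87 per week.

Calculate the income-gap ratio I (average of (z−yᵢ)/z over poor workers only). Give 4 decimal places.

Below the line: €14, €63 (q = 2 of N = 5).
Shortfall ratios (z−y)/z: 0.8391, 0.2759; sum = 1.114943.
I averages over the q = 2 poor units only: 1.114943 / 2 = 0.5575.

0.5575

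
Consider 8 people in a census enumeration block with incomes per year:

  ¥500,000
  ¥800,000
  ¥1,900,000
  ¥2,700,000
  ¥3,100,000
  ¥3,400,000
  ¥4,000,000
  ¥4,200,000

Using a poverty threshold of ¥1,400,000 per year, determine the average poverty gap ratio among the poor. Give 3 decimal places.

0.536

Below the line: ¥500,000, ¥800,000 (q = 2 of N = 8).
Relative gaps: 0.6429, 0.4286; sum = 1.071429.
The income-gap ratio divides by q (the poor only): 1.071429 / 2 = 0.536.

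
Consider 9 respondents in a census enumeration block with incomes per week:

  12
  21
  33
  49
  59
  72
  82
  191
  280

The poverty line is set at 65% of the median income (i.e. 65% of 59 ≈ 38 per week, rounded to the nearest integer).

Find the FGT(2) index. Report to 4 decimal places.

0.0762

Below z: 12, 21, 33 (q = 3 of N = 9).
Relative gaps: (38−12)/38 = 0.6842; (38−21)/38 = 0.4474; (38−33)/38 = 0.1316.
Squared: 0.4681; 0.2001; 0.0173.
Sum = 0.685596; P₂ = 0.685596 / 9 = 0.0762.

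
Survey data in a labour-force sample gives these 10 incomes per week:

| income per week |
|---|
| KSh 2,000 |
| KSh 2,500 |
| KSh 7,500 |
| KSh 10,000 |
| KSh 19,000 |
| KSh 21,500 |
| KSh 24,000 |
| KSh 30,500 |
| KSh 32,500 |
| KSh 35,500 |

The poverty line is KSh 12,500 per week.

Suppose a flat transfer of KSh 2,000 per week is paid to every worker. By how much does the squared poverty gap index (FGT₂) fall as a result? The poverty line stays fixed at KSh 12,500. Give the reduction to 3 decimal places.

0.061

Before: below the line — KSh 2,000, KSh 2,500, KSh 7,500, KSh 10,000; squared poverty gap index (FGT₂) = 0.15456.
After the KSh 2,000 transfer: below the line — KSh 4,000, KSh 4,500, KSh 9,500, KSh 12,000; squared poverty gap index (FGT₂) = 0.09312.
Reduction = 0.15456 − 0.09312 = 0.061.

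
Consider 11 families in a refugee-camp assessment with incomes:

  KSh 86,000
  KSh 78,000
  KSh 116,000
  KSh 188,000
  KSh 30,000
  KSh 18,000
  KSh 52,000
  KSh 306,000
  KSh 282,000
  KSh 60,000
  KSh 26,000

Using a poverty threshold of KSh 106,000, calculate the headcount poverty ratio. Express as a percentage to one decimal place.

63.6%

7 of the 11 families have income below KSh 106,000.
H = 7/11 = 63.6%.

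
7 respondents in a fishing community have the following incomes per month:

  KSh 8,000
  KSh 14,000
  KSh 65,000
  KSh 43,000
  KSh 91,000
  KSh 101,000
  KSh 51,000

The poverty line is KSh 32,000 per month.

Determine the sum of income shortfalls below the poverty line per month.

Below z: KSh 8,000, KSh 14,000 (q = 2 of N = 7).
Individual gaps: 32000−8000 = 24000; 32000−14000 = 18000.
Aggregate gap = KSh 42,000.

KSh 42,000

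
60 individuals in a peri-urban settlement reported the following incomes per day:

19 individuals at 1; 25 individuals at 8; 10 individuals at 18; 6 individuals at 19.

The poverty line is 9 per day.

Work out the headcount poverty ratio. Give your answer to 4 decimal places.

44 of the 60 individuals have income below 9.
H = 44/60 = 0.7333.

0.7333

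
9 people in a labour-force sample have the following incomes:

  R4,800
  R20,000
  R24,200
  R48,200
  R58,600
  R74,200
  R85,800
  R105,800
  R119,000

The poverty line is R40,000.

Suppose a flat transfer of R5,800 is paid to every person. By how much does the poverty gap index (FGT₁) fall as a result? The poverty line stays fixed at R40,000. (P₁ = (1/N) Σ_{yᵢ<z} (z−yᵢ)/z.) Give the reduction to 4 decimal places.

0.0483

Before: below the line — R4,800, R20,000, R24,200; poverty gap index (FGT₁) = 0.197222.
After the R5,800 transfer: below the line — R10,600, R25,800, R30,000; poverty gap index (FGT₁) = 0.148889.
Reduction = 0.197222 − 0.148889 = 0.0483.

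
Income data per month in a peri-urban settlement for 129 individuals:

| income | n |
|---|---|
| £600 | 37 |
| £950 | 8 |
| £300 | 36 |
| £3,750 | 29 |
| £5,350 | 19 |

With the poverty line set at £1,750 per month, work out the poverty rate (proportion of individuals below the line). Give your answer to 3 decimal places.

81 of the 129 individuals have income below £1,750.
H = 81/129 = 0.628.

0.628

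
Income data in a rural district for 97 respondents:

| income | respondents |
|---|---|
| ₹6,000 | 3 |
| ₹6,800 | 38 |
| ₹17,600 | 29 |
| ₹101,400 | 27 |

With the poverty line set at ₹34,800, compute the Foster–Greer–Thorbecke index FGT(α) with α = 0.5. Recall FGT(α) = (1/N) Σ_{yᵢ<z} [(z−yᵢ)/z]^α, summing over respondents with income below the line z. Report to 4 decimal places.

0.5897

Incomes under z: 3×₹6,000, 38×₹6,800, 29×₹17,600 (q = 70 of N = 97).
Normalized shortfalls: (34800−6000)/34800 = 0.8276 (×3); (34800−6800)/34800 = 0.8046 (×38); (34800−17600)/34800 = 0.4943 (×29).
Raised to α = 0.5: 0.90972 (×3); 0.89699 (×38); 0.70303 (×29).
Sum = 57.202819; FGT(0.5) = 57.202819 / 97 = 0.5897.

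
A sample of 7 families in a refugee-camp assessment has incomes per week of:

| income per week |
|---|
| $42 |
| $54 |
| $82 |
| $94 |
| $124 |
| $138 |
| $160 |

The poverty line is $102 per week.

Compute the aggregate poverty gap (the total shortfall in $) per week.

$136

Poor units: $42, $54, $82, $94 (q = 4 of N = 7).
Individual gaps: 102−42 = 60; 102−54 = 48; 102−82 = 20; 102−94 = 8.
Aggregate gap = $136.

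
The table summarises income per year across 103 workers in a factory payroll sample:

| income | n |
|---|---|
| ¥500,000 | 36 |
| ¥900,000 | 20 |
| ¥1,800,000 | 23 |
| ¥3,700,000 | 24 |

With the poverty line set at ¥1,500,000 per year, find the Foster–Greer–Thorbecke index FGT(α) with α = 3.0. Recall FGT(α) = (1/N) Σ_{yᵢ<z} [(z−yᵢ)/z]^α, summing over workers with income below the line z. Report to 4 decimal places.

Poor units: 36×¥500,000, 20×¥900,000 (q = 56 of N = 103).
Relative gaps: (1500000−500000)/1500000 = 0.6667 (×36); (1500000−900000)/1500000 = 0.4000 (×20).
Raised to α = 3.0: 0.29630 (×36); 0.06400 (×20).
Sum = 11.946667; FGT(3.0) = 11.946667 / 103 = 0.1160.

0.1160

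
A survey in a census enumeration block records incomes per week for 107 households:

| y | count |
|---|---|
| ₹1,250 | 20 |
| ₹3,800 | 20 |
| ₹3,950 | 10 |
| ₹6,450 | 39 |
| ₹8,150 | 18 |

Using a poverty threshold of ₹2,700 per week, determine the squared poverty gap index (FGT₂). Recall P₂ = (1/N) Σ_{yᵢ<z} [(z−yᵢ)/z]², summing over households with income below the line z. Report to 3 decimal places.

Below z: 20×₹1,250 (q = 20 of N = 107).
Relative gaps: (2700−1250)/2700 = 0.5370 (×20).
Squared: 0.2884 (×20).
Sum = 5.768176; P₂ = 5.768176 / 107 = 0.054.

0.054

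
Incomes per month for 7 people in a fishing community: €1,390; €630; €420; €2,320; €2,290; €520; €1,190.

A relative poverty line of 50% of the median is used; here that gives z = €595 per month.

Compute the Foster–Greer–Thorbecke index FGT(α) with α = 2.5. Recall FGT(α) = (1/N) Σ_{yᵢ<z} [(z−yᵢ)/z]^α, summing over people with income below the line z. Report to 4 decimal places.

Poor units: €420, €520 (q = 2 of N = 7).
Shortfall ratios: (595−420)/595 = 0.2941; (595−520)/595 = 0.1261.
Raised to α = 2.5: 0.04691; 0.00564.
Sum = 0.052555; FGT(2.5) = 0.052555 / 7 = 0.0075.

0.0075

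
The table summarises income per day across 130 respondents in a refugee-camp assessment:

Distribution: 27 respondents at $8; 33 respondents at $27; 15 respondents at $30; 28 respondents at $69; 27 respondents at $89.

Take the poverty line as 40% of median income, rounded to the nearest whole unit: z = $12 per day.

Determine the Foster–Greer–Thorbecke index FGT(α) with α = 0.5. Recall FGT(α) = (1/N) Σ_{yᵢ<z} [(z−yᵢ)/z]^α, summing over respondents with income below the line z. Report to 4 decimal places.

Below z: 27×$8 (q = 27 of N = 130).
Shortfall ratios: (12−8)/12 = 0.3333 (×27).
Raised to α = 0.5: 0.57735 (×27).
Sum = 15.588457; FGT(0.5) = 15.588457 / 130 = 0.1199.

0.1199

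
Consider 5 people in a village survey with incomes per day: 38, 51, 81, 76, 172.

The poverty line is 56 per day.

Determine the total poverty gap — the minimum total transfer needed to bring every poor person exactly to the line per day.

23

Incomes under z: 38, 51 (q = 2 of N = 5).
Individual gaps: 56−38 = 18; 56−51 = 5.
Aggregate gap = 23.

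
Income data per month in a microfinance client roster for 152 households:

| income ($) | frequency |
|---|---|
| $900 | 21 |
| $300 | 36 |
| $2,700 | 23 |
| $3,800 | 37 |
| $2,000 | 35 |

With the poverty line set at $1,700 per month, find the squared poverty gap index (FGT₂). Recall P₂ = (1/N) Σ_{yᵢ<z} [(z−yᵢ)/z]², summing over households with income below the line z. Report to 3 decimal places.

Below the line: 36×$300, 21×$900 (q = 57 of N = 152).
Relative gaps: (1700−300)/1700 = 0.8235 (×36); (1700−900)/1700 = 0.4706 (×21).
Squared: 0.6782 (×36); 0.2215 (×21).
Sum = 29.065744; P₂ = 29.065744 / 152 = 0.191.

0.191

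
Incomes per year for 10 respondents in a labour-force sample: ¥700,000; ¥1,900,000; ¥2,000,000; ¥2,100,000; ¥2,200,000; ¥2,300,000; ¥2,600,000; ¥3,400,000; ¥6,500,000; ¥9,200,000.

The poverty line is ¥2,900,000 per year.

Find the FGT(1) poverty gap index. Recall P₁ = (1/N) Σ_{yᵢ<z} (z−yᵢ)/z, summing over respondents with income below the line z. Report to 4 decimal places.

0.2241

Poor units: ¥700,000, ¥1,900,000, ¥2,000,000, ¥2,100,000, ¥2,200,000, ¥2,300,000, ¥2,600,000 (q = 7 of N = 10).
Normalized shortfalls: (2900000−700000)/2900000 = 0.7586; (2900000−1900000)/2900000 = 0.3448; (2900000−2000000)/2900000 = 0.3103; (2900000−2100000)/2900000 = 0.2759; (2900000−2200000)/2900000 = 0.2414; (2900000−2300000)/2900000 = 0.2069; (2900000−2600000)/2900000 = 0.1034.
Σ = 2.241379. Dividing by the full population N = 10 gives P₁ = 0.2241.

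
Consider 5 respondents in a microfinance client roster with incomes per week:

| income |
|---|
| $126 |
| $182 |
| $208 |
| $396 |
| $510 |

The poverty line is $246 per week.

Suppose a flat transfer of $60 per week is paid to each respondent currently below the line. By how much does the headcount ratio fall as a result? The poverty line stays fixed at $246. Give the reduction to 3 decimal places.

Before: below the line — $126, $182, $208; headcount ratio = 0.60000.
After the $60 transfer: below the line — $186, $242; headcount ratio = 0.40000.
Reduction = 0.60000 − 0.40000 = 0.200.

0.200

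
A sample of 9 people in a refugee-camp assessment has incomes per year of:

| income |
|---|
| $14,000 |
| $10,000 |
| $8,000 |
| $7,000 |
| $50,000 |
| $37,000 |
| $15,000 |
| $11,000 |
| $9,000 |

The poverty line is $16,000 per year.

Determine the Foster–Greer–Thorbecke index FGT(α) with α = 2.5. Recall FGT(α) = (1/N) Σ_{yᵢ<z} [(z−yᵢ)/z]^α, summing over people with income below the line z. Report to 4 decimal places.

0.0764

Below z: $7,000, $8,000, $9,000, $10,000, $11,000, $14,000, $15,000 (q = 7 of N = 9).
Normalized shortfalls: (16000−7000)/16000 = 0.5625; (16000−8000)/16000 = 0.5000; (16000−9000)/16000 = 0.4375; (16000−10000)/16000 = 0.3750; (16000−11000)/16000 = 0.3125; (16000−14000)/16000 = 0.1250; (16000−15000)/16000 = 0.0625.
Raised to α = 2.5: 0.23730; 0.17678; 0.12660; 0.08611; 0.05459; 0.00552; 0.00098.
Sum = 0.687892; FGT(2.5) = 0.687892 / 9 = 0.0764.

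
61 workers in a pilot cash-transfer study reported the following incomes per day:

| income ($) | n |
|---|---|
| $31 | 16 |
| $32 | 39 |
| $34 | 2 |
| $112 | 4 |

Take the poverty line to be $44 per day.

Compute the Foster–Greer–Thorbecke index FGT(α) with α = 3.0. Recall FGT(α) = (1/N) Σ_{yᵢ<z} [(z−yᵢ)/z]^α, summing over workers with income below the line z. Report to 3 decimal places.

Poor units: 16×$31, 39×$32, 2×$34 (q = 57 of N = 61).
Gap ratios (z−y)/z: (44−31)/44 = 0.2955 (×16); (44−32)/44 = 0.2727 (×39); (44−34)/44 = 0.2273 (×2).
Raised to α = 3.0: 0.02579 (×16); 0.02029 (×39); 0.01174 (×2).
Sum = 1.227273; FGT(3.0) = 1.227273 / 61 = 0.020.

0.020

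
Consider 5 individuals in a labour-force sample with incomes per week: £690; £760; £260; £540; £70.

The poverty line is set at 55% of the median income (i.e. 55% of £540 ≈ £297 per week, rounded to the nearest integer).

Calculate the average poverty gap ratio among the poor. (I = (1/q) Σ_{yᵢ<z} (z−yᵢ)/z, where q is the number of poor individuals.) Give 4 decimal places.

Poor units: £70, £260 (q = 2 of N = 5).
Relative gaps: 0.7643, 0.1246; sum = 0.888889.
The income-gap ratio divides by q (the poor only): 0.888889 / 2 = 0.4444.

0.4444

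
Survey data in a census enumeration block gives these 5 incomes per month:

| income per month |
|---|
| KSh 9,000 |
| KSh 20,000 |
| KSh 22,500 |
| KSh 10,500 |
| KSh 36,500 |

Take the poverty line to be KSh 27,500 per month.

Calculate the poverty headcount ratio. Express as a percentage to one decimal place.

80.0%

4 of the 5 households have income below KSh 27,500.
H = 4/5 = 80.0%.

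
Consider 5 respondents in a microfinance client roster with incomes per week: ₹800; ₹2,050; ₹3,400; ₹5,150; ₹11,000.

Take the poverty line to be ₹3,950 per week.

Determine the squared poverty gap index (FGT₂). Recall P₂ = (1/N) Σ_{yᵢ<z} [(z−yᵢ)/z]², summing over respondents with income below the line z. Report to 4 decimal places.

Incomes under z: ₹800, ₹2,050, ₹3,400 (q = 3 of N = 5).
Relative gaps: (3950−800)/3950 = 0.7975; (3950−2050)/3950 = 0.4810; (3950−3400)/3950 = 0.1392.
Squared: 0.6360; 0.2314; 0.0194.
Sum = 0.886717; P₂ = 0.886717 / 5 = 0.1773.

0.1773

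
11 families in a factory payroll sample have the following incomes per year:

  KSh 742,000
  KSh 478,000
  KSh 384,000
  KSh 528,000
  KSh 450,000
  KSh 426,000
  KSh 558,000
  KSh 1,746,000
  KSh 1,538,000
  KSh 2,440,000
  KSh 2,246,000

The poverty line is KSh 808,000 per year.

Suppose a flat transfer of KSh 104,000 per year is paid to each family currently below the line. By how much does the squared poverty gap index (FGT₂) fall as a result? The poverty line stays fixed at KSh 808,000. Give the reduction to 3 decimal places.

Before: below the line — KSh 384,000, KSh 426,000, KSh 450,000, KSh 478,000, KSh 528,000, KSh 558,000, KSh 742,000; squared poverty gap index (FGT₂) = 0.09859.
After the KSh 104,000 transfer: below the line — KSh 488,000, KSh 530,000, KSh 554,000, KSh 582,000, KSh 632,000, KSh 662,000; squared poverty gap index (FGT₂) = 0.04840.
Reduction = 0.09859 − 0.04840 = 0.050.

0.050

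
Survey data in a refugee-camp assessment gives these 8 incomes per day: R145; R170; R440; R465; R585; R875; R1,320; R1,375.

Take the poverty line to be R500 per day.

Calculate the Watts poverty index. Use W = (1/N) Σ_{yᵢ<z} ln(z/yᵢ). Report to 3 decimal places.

Below the line: R145, R170, R440, R465 (q = 4 of N = 8).
ln(z/y) terms: ln(500/145) = 1.2379; ln(500/170) = 1.0788; ln(500/440) = 0.1278; ln(500/465) = 0.0726.
W = 2.517088 / 8 = 0.315.

0.315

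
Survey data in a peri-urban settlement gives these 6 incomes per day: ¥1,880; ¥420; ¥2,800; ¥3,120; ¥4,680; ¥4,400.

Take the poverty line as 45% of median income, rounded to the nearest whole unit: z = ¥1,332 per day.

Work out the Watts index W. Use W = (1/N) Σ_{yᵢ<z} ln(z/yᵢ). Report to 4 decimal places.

Below z: ¥420 (q = 1 of N = 6).
ln(z/y) terms: ln(1332/420) = 1.1542.
W = 1.154182 / 6 = 0.1924.

0.1924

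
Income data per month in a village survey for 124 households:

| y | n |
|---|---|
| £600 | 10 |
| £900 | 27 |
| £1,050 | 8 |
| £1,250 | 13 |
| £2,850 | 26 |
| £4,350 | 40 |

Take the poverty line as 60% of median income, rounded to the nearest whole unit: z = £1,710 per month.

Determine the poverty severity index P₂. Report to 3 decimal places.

Below z: 10×£600, 27×£900, 8×£1,050, 13×£1,250 (q = 58 of N = 124).
Gap ratios (z−y)/z: (1710−600)/1710 = 0.6491 (×10); (1710−900)/1710 = 0.4737 (×27); (1710−1050)/1710 = 0.3860 (×8); (1710−1250)/1710 = 0.2690 (×13).
Squared: 0.4214 (×10); 0.2244 (×27); 0.1490 (×8); 0.0724 (×13).
Sum = 12.404261; P₂ = 12.404261 / 124 = 0.100.

0.100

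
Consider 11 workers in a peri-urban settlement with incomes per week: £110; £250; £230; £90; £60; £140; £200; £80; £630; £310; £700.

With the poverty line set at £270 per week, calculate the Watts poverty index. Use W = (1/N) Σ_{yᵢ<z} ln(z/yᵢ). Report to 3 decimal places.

0.537

Below z: £60, £80, £90, £110, £140, £200, £230, £250 (q = 8 of N = 11).
Log gaps: ln(270/60) = 1.5041; ln(270/80) = 1.2164; ln(270/90) = 1.0986; ln(270/110) = 0.8979; ln(270/140) = 0.6568; ln(270/200) = 0.3001; ln(270/230) = 0.1603; ln(270/250) = 0.0770.
W = 5.911214 / 11 = 0.537.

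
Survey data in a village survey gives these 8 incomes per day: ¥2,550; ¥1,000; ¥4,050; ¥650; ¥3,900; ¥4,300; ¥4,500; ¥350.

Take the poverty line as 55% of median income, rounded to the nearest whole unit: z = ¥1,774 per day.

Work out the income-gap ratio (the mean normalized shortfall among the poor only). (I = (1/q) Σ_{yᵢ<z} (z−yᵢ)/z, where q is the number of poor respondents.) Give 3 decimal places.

Below the line: ¥350, ¥650, ¥1,000 (q = 3 of N = 8).
Shortfall ratios (z−y)/z: 0.8027, 0.6336, 0.4363; sum = 1.872604.
I averages over the q = 3 poor units only: 1.872604 / 3 = 0.624.

0.624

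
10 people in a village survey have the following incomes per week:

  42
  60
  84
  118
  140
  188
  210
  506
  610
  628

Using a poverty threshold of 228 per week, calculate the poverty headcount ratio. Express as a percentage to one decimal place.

70.0%

7 of the 10 people have income below 228.
H = 7/10 = 70.0%.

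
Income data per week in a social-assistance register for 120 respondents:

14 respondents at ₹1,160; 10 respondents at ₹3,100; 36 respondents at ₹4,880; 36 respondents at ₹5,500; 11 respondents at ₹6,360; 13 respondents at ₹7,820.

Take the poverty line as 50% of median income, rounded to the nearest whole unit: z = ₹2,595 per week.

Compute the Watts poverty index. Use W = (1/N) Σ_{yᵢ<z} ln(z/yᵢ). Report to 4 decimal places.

0.0939

Incomes under z: 14×₹1,160 (q = 14 of N = 120).
Log shortfalls: ln(2595/1160) = 0.8052 (×14).
W = 11.272331 / 120 = 0.0939.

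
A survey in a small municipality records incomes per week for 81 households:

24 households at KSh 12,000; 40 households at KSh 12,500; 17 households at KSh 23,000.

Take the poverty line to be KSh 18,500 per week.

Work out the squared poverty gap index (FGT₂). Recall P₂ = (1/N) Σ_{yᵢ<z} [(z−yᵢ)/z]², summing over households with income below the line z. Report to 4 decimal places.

Poor units: 24×KSh 12,000, 40×KSh 12,500 (q = 64 of N = 81).
Relative gaps: (18500−12000)/18500 = 0.3514 (×24); (18500−12500)/18500 = 0.3243 (×40).
Squared: 0.1234 (×24); 0.1052 (×40).
Sum = 7.170197; P₂ = 7.170197 / 81 = 0.0885.

0.0885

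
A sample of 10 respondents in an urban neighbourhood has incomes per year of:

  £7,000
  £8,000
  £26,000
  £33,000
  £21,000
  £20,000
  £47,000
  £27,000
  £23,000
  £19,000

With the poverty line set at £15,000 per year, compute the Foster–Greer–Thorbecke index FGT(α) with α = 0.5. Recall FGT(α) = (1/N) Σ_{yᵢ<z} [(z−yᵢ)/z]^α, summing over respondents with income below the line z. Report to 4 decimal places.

0.1413

Poor units: £7,000, £8,000 (q = 2 of N = 10).
Shortfall ratios: (15000−7000)/15000 = 0.5333; (15000−8000)/15000 = 0.4667.
Raised to α = 0.5: 0.73030; 0.68313.
Sum = 1.413427; FGT(0.5) = 1.413427 / 10 = 0.1413.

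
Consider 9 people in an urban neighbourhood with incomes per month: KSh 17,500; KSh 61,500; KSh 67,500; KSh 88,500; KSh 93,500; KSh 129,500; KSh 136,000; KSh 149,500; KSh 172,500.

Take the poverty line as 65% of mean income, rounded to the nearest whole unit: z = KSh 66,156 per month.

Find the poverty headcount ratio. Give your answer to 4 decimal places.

0.2222

2 of the 9 people have income below KSh 66,156.
H = 2/9 = 0.2222.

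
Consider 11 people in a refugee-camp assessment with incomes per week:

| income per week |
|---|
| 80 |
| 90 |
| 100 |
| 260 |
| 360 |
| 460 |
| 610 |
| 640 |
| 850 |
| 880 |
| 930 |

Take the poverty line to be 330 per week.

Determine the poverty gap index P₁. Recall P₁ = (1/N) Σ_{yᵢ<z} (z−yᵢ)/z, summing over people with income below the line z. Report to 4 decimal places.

0.2176

Poor units: 80, 90, 100, 260 (q = 4 of N = 11).
Gap ratios (z−y)/z: (330−80)/330 = 0.7576; (330−90)/330 = 0.7273; (330−100)/330 = 0.6970; (330−260)/330 = 0.2121.
Σ = 2.393939. Dividing by the full population N = 11 gives P₁ = 0.2176.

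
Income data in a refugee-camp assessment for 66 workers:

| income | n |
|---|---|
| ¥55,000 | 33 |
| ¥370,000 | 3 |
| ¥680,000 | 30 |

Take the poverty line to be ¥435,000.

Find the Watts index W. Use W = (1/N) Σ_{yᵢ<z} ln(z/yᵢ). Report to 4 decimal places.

1.0414

Below the line: 33×¥55,000, 3×¥370,000 (q = 36 of N = 66).
ln(z/y) terms: ln(435000/55000) = 2.0680 (×33); ln(435000/370000) = 0.1618 (×3).
W = 68.729953 / 66 = 1.0414.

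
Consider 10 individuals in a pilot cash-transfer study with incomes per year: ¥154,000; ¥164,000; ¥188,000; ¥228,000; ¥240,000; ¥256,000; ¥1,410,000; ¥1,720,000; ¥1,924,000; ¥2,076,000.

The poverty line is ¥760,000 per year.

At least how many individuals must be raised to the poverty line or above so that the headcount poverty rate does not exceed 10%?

6 of the 10 individuals are poor, so H = 6/10 = 0.600.
A headcount ratio of at most 10% allows at most ⌊0.10 × 10⌋ = 1 poor individuals.
So at least 6 − 1 = 5 must be lifted.

5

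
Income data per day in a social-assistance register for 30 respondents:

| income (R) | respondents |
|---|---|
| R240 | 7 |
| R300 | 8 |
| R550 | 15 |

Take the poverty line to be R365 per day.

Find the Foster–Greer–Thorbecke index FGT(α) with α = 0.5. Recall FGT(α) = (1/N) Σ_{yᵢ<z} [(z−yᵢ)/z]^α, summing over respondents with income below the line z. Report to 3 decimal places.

Below z: 7×R240, 8×R300 (q = 15 of N = 30).
Relative gaps: (365−240)/365 = 0.3425 (×7); (365−300)/365 = 0.1781 (×8).
Raised to α = 0.5: 0.58521 (×7); 0.42200 (×8).
Sum = 7.472423; FGT(0.5) = 7.472423 / 30 = 0.249.

0.249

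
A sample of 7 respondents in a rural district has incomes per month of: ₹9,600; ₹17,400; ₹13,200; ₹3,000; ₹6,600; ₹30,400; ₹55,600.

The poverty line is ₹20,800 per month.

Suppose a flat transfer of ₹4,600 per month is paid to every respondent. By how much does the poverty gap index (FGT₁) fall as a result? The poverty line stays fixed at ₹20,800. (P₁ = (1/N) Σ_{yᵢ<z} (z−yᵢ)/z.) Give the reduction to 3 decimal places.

0.150

Before: below the line — ₹3,000, ₹6,600, ₹9,600, ₹13,200, ₹17,400; poverty gap index (FGT₁) = 0.37225.
After the ₹4,600 transfer: below the line — ₹7,600, ₹11,200, ₹14,200, ₹17,800; poverty gap index (FGT₁) = 0.22253.
Reduction = 0.37225 − 0.22253 = 0.150.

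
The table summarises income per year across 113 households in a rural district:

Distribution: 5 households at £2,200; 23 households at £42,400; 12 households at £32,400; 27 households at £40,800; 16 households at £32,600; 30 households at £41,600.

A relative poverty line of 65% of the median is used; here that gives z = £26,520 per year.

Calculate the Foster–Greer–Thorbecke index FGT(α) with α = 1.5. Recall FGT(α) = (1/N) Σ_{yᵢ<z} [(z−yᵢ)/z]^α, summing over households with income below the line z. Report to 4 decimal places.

0.0389

Incomes under z: 5×£2,200 (q = 5 of N = 113).
Shortfall ratios: (26520−2200)/26520 = 0.9170 (×5).
Raised to α = 1.5: 0.87818 (×5).
Sum = 4.390916; FGT(1.5) = 4.390916 / 113 = 0.0389.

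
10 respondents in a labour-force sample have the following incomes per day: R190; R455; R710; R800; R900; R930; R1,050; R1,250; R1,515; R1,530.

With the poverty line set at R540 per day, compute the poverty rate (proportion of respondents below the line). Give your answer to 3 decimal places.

2 of the 10 respondents have income below R540.
H = 2/10 = 0.200.

0.200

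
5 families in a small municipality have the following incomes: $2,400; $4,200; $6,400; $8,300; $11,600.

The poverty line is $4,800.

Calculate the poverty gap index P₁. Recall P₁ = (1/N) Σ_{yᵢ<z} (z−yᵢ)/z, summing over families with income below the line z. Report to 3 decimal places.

Poor units: $2,400, $4,200 (q = 2 of N = 5).
Shortfall ratios: (4800−2400)/4800 = 0.5000; (4800−4200)/4800 = 0.1250.
Sum of shortfalls = 0.625000; P₁ averages over all N: 0.625000 / 5 = 0.125.

0.125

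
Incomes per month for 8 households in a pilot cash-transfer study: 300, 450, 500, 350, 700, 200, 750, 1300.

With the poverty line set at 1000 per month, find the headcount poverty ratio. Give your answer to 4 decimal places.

7 of the 8 households have income below 1000.
H = 7/8 = 0.8750.

0.8750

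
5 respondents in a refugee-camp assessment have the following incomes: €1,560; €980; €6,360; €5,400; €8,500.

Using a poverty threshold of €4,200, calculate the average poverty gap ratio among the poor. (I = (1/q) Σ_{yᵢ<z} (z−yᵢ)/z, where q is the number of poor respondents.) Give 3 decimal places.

0.698

Poor units: €980, €1,560 (q = 2 of N = 5).
Relative gaps: 0.7667, 0.6286; sum = 1.395238.
I averages over the q = 2 poor units only: 1.395238 / 2 = 0.698.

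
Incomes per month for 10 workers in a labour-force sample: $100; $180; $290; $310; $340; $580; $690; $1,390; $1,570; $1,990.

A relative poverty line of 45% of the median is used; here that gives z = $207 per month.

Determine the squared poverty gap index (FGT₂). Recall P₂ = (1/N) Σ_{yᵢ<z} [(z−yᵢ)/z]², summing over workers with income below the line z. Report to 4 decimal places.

Below the line: $100, $180 (q = 2 of N = 10).
Normalized shortfalls: (207−100)/207 = 0.5169; (207−180)/207 = 0.1304.
Squared: 0.2672; 0.0170.
Sum = 0.284207; P₂ = 0.284207 / 10 = 0.0284.

0.0284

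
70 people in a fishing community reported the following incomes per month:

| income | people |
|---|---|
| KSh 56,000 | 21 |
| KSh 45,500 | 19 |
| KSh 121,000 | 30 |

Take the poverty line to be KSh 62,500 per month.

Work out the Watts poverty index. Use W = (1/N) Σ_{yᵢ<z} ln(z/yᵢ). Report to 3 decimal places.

Below z: 19×KSh 45,500, 21×KSh 56,000 (q = 40 of N = 70).
Log gaps: ln(62500/45500) = 0.3175 (×19); ln(62500/56000) = 0.1098 (×21).
W = 8.337743 / 70 = 0.119.

0.119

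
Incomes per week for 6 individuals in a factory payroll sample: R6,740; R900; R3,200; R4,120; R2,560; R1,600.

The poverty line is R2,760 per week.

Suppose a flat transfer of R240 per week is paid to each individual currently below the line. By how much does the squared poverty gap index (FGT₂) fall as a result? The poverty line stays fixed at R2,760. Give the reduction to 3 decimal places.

0.030

Before: below the line — R900, R1,600, R2,560; squared poverty gap index (FGT₂) = 0.10601.
After the R240 transfer: below the line — R1,140, R1,840; squared poverty gap index (FGT₂) = 0.07594.
Reduction = 0.10601 − 0.07594 = 0.030.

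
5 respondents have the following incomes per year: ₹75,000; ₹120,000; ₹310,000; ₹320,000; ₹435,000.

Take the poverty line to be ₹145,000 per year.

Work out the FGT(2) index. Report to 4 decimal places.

Below z: ₹75,000, ₹120,000 (q = 2 of N = 5).
Normalized shortfalls: (145000−75000)/145000 = 0.4828; (145000−120000)/145000 = 0.1724.
Squared: 0.2331; 0.0297.
Sum = 0.262782; P₂ = 0.262782 / 5 = 0.0526.

0.0526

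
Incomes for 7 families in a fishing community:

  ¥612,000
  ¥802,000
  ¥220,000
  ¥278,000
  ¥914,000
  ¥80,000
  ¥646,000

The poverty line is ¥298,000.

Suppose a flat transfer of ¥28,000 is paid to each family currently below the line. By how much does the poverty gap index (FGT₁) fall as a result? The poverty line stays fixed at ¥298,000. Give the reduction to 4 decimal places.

Before: below the line — ¥80,000, ¥220,000, ¥278,000; poverty gap index (FGT₁) = 0.151486.
After the ¥28,000 transfer: below the line — ¥108,000, ¥248,000; poverty gap index (FGT₁) = 0.115053.
Reduction = 0.151486 − 0.115053 = 0.0364.

0.0364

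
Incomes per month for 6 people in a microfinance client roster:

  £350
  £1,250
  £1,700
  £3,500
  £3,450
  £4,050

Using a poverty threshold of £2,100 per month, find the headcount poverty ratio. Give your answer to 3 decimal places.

3 of the 6 people have income below £2,100.
H = 3/6 = 0.500.

0.500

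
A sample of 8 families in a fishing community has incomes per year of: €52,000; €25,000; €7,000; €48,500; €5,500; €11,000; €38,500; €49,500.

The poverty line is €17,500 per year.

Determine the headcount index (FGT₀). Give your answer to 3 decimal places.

3 of the 8 families have income below €17,500.
H = 3/8 = 0.375.

0.375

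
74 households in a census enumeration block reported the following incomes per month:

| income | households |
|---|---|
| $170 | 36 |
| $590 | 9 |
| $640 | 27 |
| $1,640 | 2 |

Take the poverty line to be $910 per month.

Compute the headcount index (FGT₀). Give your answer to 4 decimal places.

0.9730

72 of the 74 households have income below $910.
H = 72/74 = 0.9730.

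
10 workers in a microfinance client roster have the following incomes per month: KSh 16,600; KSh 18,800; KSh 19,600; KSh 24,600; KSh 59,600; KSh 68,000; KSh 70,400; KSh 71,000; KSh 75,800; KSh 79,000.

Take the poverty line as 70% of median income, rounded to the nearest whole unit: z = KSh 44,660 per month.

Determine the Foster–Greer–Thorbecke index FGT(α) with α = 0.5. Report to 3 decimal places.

0.297

Below the line: KSh 16,600, KSh 18,800, KSh 19,600, KSh 24,600 (q = 4 of N = 10).
Shortfall ratios: (44660−16600)/44660 = 0.6283; (44660−18800)/44660 = 0.5790; (44660−19600)/44660 = 0.5611; (44660−24600)/44660 = 0.4492.
Raised to α = 0.5: 0.79266; 0.76095; 0.74909; 0.67020.
Sum = 2.972891; FGT(0.5) = 2.972891 / 10 = 0.297.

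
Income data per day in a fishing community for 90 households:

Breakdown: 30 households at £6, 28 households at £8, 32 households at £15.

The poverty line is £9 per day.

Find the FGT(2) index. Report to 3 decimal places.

Incomes under z: 30×£6, 28×£8 (q = 58 of N = 90).
Gap ratios (z−y)/z: (9−6)/9 = 0.3333 (×30); (9−8)/9 = 0.1111 (×28).
Squared: 0.1111 (×30); 0.0123 (×28).
Sum = 3.679012; P₂ = 3.679012 / 90 = 0.041.

0.041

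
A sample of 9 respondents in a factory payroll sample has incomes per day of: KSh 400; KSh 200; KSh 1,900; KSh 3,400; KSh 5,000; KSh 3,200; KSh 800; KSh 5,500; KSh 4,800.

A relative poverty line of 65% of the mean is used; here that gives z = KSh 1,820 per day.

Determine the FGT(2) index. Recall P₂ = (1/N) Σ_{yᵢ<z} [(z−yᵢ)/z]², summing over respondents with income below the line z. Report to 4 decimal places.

0.1906

Incomes under z: KSh 200, KSh 400, KSh 800 (q = 3 of N = 9).
Gap ratios (z−y)/z: (1820−200)/1820 = 0.8901; (1820−400)/1820 = 0.7802; (1820−800)/1820 = 0.5604.
Squared: 0.7923; 0.6087; 0.3141.
Sum = 1.715131; P₂ = 1.715131 / 9 = 0.1906.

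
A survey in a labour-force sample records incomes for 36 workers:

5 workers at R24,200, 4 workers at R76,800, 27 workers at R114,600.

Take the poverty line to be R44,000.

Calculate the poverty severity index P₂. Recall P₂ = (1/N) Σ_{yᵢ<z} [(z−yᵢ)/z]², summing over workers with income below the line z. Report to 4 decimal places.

0.0281

Below z: 5×R24,200 (q = 5 of N = 36).
Relative gaps: (44000−24200)/44000 = 0.4500 (×5).
Squared: 0.2025 (×5).
Sum = 1.012500; P₂ = 1.012500 / 36 = 0.0281.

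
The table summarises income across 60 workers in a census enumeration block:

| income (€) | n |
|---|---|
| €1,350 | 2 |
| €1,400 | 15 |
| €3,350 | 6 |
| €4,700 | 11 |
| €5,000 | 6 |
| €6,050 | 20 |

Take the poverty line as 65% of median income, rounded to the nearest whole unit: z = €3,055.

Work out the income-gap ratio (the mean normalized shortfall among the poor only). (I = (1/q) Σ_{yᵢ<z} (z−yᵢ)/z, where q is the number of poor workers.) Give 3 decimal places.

0.544

Below z: 2×€1,350, 15×€1,400 (q = 17 of N = 60).
Relative gaps: 0.5581 (×2), 0.5417 (×15); sum = 9.242226.
I averages over the q = 17 poor units only: 9.242226 / 17 = 0.544.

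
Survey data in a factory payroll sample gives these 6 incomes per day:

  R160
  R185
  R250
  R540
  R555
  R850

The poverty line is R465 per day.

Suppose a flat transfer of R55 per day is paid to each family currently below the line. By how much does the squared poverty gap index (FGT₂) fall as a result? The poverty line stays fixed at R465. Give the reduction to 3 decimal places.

Before: below the line — R160, R185, R250; squared poverty gap index (FGT₂) = 0.16777.
After the R55 transfer: below the line — R215, R240, R305; squared poverty gap index (FGT₂) = 0.10693.
Reduction = 0.16777 − 0.10693 = 0.061.

0.061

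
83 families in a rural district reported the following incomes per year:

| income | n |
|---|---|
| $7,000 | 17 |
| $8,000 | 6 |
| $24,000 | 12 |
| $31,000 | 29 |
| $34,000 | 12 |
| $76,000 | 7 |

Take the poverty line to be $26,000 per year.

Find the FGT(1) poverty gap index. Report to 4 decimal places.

0.2108

Incomes under z: 17×$7,000, 6×$8,000, 12×$24,000 (q = 35 of N = 83).
Relative gaps: (26000−7000)/26000 = 0.7308 (×17); (26000−8000)/26000 = 0.6923 (×6); (26000−24000)/26000 = 0.0769 (×12).
Sum of shortfalls = 17.500000; P₁ averages over all N: 17.500000 / 83 = 0.2108.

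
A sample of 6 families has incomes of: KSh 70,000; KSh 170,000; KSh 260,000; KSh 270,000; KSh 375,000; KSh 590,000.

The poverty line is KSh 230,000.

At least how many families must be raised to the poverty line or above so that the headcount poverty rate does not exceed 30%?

Currently q = 2 of N = 6 are below the line (H = 0.333).
A headcount ratio of at most 30% allows at most ⌊0.30 × 6⌋ = 1 poor families.
So at least 2 − 1 = 1 must be lifted.

1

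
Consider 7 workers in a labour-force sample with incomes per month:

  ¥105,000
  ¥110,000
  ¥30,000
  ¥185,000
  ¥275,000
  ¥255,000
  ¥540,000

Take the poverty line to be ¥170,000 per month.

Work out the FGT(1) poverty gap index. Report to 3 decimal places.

Below the line: ¥30,000, ¥105,000, ¥110,000 (q = 3 of N = 7).
Shortfall ratios: (170000−30000)/170000 = 0.8235; (170000−105000)/170000 = 0.3824; (170000−110000)/170000 = 0.3529.
Σ = 1.558824. Dividing by the full population N = 7 gives P₁ = 0.223.

0.223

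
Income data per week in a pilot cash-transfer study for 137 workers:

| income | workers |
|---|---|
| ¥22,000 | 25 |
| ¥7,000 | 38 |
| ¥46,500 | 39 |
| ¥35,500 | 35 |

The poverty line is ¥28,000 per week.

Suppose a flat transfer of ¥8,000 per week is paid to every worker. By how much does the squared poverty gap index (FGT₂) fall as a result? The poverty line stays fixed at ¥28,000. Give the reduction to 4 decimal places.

0.1046

Before: below the line — 38×¥7,000, 25×¥22,000; squared poverty gap index (FGT₂) = 0.164401.
After the ¥8,000 transfer: below the line — 38×¥15,000; squared poverty gap index (FGT₂) = 0.059791.
Reduction = 0.164401 − 0.059791 = 0.1046.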